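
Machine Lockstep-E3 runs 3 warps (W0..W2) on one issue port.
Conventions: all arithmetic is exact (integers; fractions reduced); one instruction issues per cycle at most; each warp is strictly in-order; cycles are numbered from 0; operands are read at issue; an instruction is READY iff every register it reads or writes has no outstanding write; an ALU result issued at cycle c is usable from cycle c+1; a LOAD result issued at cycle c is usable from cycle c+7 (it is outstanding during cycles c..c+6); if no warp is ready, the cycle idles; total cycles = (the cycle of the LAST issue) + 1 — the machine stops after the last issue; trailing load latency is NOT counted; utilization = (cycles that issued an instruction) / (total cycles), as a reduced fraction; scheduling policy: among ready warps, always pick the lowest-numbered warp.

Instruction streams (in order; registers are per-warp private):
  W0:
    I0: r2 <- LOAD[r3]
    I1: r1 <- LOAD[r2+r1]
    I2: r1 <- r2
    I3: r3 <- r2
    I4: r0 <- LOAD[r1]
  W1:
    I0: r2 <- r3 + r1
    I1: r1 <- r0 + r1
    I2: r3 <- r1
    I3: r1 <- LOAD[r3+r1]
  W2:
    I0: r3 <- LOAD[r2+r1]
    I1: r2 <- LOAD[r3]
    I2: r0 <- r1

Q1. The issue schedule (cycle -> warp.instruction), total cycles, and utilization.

cycle 0: W0.I0
cycle 1: W1.I0
cycle 2: W1.I1
cycle 3: W1.I2
cycle 4: W1.I3
cycle 5: W2.I0
cycle 6: idle
cycle 7: W0.I1
cycle 8: idle
cycle 9: idle
cycle 10: idle
cycle 11: idle
cycle 12: W2.I1
cycle 13: W2.I2
cycle 14: W0.I2
cycle 15: W0.I3
cycle 16: W0.I4

Answer: 17 cycles, utilization 12/17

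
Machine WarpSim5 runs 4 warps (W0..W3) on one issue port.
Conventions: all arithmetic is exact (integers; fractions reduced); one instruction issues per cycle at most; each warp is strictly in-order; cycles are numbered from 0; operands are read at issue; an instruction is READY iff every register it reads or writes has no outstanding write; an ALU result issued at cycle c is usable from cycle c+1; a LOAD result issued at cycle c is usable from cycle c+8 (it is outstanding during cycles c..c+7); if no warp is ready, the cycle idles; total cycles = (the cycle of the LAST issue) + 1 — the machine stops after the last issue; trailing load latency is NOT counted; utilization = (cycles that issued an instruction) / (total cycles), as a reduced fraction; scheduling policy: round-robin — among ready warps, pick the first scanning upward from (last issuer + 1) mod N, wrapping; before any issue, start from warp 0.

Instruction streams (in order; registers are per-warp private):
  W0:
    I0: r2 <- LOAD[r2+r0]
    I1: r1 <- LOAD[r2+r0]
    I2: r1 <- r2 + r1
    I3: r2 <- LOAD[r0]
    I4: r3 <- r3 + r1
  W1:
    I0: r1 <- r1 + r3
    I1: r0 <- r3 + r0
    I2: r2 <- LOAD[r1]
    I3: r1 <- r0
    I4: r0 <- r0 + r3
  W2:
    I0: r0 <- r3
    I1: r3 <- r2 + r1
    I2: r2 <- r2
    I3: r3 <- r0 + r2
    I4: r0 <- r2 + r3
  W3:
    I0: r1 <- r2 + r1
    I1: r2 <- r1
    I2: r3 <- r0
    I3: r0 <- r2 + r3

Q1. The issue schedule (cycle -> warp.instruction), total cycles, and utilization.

cycle 0: W0.I0
cycle 1: W1.I0
cycle 2: W2.I0
cycle 3: W3.I0
cycle 4: W1.I1
cycle 5: W2.I1
cycle 6: W3.I1
cycle 7: W1.I2
cycle 8: W2.I2
cycle 9: W3.I2
cycle 10: W0.I1
cycle 11: W1.I3
cycle 12: W2.I3
cycle 13: W3.I3
cycle 14: W1.I4
cycle 15: W2.I4
cycle 16: idle
cycle 17: idle
cycle 18: W0.I2
cycle 19: W0.I3
cycle 20: W0.I4

Answer: 21 cycles, utilization 19/21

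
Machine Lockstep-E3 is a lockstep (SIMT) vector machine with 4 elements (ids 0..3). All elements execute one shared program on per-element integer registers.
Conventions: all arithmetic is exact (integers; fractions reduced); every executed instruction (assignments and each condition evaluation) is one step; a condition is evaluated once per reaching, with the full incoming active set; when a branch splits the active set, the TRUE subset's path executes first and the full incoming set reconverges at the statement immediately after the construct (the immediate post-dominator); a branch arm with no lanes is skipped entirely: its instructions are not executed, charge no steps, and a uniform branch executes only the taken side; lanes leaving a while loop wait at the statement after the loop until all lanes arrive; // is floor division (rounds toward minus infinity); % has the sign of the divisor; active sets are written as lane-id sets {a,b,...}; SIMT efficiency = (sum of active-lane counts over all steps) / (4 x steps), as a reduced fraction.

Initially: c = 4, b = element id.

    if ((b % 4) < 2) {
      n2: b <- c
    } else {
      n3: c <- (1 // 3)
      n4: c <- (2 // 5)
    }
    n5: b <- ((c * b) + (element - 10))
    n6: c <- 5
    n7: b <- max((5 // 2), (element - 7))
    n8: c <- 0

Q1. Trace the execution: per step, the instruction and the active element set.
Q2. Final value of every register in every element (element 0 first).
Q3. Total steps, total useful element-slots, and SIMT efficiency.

step 0: eval ((b % 4) < 2)           {0,1,2,3}
step 1: b <- c                       {0,1}
step 2: c <- (1 // 3)                {2,3}
step 3: c <- (2 // 5)                {2,3}
step 4: b <- ((c * b) + (element - 10)) {0,1,2,3}
step 5: c <- 5                       {0,1,2,3}
step 6: b <- max((5 // 2), (element - 7)) {0,1,2,3}
step 7: c <- 0                       {0,1,2,3}

Answer: 8 steps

c: 0,0,0,0
b: 2,2,2,2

steps = 8; useful = 26; efficiency = 26/32 = 13/16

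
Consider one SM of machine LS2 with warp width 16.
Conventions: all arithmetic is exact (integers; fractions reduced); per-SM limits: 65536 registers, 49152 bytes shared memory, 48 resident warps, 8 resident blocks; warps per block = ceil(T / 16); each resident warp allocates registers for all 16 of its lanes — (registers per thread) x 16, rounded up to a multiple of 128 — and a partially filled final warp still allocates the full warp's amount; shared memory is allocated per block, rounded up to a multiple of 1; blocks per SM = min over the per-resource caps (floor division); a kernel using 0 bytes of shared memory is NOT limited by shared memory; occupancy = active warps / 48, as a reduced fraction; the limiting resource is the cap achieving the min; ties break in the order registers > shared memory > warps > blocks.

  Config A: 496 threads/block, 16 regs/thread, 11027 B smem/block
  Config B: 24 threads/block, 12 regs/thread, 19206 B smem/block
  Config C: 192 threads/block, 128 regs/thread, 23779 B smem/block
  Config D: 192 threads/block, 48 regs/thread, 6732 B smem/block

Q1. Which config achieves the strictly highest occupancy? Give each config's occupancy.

occupancies: A 31/48, B 1/12, C 1/2, D 1

Answer: D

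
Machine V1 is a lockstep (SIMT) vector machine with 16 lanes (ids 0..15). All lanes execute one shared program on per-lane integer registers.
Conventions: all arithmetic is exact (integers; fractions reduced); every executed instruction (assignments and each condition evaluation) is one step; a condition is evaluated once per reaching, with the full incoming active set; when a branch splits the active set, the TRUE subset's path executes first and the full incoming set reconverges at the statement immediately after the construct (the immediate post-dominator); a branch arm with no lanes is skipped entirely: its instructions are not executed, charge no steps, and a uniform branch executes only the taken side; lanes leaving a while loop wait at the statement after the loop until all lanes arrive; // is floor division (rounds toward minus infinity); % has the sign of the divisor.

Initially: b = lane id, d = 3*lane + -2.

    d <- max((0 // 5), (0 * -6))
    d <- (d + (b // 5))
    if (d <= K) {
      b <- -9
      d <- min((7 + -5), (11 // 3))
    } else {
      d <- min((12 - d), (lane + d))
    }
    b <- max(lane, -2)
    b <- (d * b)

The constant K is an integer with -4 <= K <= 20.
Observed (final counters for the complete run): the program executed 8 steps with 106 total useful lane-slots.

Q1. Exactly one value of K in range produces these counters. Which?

Answer: K = 1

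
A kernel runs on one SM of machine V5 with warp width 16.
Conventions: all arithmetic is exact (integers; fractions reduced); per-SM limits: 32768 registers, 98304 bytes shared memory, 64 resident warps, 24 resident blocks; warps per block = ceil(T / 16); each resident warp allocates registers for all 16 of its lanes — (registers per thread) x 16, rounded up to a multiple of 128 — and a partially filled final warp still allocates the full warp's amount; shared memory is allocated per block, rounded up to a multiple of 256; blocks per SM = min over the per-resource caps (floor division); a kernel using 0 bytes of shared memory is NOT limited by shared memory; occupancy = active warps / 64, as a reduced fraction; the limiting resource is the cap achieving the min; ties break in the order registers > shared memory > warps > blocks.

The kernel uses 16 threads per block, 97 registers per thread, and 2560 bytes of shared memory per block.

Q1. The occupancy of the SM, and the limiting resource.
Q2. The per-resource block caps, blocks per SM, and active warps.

Answer: occupancy 19/64, limited by registers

registers: 19 blocks
shared memory: 38 blocks
warps: 64 blocks
blocks: 24 blocks

Answer: 19 blocks, 19 active warps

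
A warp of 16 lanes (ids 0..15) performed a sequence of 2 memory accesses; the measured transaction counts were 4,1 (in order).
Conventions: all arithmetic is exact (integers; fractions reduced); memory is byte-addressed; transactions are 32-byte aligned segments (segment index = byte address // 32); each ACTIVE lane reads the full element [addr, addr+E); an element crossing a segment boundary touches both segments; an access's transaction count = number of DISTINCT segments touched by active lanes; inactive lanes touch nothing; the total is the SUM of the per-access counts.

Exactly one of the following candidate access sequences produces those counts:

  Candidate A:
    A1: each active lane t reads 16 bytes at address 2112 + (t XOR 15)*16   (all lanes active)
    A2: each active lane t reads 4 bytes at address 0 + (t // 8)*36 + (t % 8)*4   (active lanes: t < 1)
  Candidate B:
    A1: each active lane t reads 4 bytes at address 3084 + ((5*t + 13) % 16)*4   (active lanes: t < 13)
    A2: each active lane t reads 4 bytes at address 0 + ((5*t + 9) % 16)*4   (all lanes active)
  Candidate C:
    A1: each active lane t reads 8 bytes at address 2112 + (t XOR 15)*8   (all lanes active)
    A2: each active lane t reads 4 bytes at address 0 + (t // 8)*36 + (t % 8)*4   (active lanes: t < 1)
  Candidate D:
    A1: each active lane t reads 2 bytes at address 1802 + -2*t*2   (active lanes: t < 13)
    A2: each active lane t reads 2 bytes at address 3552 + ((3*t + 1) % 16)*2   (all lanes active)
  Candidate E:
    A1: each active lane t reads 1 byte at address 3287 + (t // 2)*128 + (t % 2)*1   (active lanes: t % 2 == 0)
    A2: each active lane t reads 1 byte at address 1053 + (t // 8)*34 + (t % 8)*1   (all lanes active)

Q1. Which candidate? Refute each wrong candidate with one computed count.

A: A1 gives 8 transactions, not 4
B: A1 gives 3 transactions, not 4
D: A1 gives 3 transactions, not 4
E: A1 gives 8 transactions, not 4
C: all counts match (4,1)

Answer: C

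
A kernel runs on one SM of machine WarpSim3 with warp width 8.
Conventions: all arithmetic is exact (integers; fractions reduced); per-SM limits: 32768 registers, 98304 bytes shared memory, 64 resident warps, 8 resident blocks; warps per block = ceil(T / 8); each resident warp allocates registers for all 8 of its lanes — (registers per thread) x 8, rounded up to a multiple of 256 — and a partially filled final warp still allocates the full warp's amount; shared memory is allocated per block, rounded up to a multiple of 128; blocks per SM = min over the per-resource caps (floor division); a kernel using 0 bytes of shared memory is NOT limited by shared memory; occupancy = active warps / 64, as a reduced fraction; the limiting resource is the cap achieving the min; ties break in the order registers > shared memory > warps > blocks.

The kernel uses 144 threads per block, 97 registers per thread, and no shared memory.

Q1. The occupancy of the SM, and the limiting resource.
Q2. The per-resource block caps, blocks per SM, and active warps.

Answer: occupancy 9/32, limited by registers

registers: 1 block
shared memory: no limit (kernel uses none)
warps: 3 blocks
blocks: 8 blocks

Answer: 1 block, 18 active warps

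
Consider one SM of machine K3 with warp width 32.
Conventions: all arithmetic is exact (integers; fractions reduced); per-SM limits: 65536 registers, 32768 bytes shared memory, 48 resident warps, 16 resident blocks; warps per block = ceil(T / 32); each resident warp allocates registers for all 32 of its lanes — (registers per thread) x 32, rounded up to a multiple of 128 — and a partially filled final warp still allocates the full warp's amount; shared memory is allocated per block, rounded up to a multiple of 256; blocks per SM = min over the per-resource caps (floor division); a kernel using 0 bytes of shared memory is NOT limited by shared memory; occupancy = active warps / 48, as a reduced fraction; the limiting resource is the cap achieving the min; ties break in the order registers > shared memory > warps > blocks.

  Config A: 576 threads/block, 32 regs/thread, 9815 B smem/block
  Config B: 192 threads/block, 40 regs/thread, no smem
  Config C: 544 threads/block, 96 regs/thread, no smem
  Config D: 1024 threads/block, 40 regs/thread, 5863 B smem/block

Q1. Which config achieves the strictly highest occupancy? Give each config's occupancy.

occupancies: A 3/4, B 1, C 17/48, D 2/3

Answer: B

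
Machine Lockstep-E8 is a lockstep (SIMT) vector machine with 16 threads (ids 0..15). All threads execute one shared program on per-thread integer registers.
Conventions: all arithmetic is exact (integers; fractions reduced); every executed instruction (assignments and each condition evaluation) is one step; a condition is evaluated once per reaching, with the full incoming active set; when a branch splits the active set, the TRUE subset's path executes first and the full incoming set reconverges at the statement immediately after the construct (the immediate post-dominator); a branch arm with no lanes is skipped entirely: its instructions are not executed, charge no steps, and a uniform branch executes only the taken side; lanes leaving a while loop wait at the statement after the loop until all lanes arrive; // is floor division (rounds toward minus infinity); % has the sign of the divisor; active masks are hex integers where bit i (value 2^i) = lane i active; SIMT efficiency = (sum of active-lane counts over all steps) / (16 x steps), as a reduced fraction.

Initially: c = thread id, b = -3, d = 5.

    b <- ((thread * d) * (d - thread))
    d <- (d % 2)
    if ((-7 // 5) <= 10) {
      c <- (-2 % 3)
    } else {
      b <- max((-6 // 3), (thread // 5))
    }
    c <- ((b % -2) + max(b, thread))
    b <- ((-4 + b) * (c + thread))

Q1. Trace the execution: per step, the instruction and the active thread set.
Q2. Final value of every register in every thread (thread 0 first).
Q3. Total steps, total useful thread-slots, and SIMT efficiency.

step 0: b <- ((thread * d) * (d - thread)) 0xffff
step 1: d <- (d % 2)                 0xffff
step 2: eval ((-7 // 5) <= 10)       0xffff
step 3: c <- (-2 % 3)                0xffff
step 4: c <- ((b % -2) + max(b, thread)) 0xffff
step 5: b <- ((-4 + b) * (c + thread)) 0xffff

Answer: 6 steps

c: 0,20,30,30,20,5,6,7,8,9,10,11,12,13,14,15
b: 0,336,832,858,384,-40,-408,-1036,-1984,-3312,-5080,-7348,-10176,-13624,-17752,-22620
d: 1,1,1,1,1,1,1,1,1,1,1,1,1,1,1,1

steps = 6; useful = 96; efficiency = 96/96 = 1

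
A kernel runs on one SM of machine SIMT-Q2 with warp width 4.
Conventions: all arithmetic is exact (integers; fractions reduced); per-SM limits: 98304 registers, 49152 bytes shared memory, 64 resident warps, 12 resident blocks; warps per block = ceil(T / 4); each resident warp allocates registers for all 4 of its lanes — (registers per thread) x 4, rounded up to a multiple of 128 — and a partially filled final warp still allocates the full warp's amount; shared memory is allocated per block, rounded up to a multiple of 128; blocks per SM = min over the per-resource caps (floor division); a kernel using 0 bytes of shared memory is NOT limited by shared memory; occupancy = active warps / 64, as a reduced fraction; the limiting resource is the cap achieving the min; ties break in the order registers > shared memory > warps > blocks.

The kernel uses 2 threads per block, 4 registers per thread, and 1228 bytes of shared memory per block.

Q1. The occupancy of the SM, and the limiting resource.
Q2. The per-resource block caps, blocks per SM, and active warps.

Answer: occupancy 3/16, limited by blocks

registers: 768 blocks
shared memory: 38 blocks
warps: 64 blocks
blocks: 12 blocks

Answer: 12 blocks, 12 active warps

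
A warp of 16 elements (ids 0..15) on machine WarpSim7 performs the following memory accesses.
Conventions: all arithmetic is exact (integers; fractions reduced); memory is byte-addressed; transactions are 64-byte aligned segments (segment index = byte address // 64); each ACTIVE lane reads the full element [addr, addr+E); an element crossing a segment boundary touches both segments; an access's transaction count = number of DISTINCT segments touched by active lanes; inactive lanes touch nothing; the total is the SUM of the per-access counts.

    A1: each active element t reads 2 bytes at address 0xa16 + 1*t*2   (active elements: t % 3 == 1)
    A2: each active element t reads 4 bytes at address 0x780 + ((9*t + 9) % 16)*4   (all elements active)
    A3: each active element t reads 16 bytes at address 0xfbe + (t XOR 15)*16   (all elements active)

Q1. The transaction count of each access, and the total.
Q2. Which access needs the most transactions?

A1: 1 transaction
A2: 1 transaction
A3: 5 transactions

Answer: 1,1,5; total 7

Answer: A3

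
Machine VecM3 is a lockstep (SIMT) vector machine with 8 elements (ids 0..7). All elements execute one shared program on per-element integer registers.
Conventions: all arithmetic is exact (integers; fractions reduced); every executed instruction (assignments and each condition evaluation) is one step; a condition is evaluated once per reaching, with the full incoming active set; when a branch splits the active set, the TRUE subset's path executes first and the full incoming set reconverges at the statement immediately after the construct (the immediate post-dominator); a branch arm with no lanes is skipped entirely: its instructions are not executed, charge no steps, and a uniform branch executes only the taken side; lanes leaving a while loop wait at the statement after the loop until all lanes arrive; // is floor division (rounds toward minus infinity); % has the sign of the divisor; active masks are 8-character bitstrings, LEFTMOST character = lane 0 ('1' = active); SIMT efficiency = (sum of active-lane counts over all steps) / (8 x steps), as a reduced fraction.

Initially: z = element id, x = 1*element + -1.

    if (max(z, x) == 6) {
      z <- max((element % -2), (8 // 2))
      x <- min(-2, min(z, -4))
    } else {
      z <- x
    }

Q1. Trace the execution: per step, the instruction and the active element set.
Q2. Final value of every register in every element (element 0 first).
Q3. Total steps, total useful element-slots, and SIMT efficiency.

step 0: eval (max(z, x) == 6)        11111111
step 1: z <- max((element % -2), (8 // 2)) 00000010
step 2: x <- min(-2, min(z, -4))     00000010
step 3: z <- x                       11111101

Answer: 4 steps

z: -1,0,1,2,3,4,4,6
x: -1,0,1,2,3,4,-4,6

steps = 4; useful = 17; efficiency = 17/32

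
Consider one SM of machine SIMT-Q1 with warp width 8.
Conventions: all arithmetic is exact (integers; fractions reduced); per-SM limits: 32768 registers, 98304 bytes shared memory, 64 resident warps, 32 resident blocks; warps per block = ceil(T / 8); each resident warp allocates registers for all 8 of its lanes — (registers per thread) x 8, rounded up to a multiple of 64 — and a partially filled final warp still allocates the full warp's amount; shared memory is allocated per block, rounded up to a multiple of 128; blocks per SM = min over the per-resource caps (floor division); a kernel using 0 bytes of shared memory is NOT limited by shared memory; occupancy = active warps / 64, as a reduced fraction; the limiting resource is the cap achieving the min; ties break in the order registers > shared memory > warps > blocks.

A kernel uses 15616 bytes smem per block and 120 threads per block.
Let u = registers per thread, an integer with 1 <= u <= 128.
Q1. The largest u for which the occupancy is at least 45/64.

Answer: u = 88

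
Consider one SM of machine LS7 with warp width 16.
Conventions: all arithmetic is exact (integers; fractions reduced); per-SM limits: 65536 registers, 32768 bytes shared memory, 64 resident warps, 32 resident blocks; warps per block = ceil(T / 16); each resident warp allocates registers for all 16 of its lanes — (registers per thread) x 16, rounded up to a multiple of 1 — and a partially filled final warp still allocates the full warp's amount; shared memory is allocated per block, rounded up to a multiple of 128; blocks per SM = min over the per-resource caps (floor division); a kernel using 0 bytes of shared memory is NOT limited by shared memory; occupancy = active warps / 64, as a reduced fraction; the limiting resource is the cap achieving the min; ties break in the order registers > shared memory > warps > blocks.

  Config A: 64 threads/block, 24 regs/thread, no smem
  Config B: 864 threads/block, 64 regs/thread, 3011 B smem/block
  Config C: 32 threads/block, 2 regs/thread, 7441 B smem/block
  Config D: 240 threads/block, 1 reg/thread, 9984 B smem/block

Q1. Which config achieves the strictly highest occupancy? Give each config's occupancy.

occupancies: A 1, B 27/32, C 1/8, D 45/64

Answer: A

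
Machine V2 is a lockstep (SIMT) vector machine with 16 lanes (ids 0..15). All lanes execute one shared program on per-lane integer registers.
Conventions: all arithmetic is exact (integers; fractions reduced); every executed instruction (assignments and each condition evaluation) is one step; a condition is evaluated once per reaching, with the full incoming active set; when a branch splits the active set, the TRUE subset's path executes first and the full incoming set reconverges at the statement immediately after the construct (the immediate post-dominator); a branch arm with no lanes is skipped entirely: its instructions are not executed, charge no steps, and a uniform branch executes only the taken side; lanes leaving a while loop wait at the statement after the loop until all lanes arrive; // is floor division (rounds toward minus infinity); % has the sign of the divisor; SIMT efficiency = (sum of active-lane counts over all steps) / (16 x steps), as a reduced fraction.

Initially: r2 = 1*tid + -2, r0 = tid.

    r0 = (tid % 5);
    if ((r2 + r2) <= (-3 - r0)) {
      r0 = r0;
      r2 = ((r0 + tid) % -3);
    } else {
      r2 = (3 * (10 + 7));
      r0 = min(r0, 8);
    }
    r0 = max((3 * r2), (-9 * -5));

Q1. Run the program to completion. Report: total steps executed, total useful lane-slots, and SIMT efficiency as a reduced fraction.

Answer: 7 steps, 80 useful, 5/7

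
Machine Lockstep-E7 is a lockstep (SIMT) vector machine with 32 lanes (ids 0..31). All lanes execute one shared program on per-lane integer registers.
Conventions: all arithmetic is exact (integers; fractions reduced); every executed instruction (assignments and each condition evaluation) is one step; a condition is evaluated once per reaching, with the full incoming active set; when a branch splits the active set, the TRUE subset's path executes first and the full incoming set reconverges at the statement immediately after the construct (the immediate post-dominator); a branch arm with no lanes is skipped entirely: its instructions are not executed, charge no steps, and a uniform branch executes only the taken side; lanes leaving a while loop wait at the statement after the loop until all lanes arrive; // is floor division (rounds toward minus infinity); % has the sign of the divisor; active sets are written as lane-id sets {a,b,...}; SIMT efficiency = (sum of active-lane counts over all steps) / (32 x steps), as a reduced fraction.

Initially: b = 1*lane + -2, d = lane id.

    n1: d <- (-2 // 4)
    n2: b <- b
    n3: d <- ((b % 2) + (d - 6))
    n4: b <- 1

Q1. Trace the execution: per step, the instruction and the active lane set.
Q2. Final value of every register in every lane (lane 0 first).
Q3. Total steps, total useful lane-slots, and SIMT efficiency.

step 0: d <- (-2 // 4)               {0,1,2,3,4,5,6,7,8,9,10,11,12,13,14,15,16,17,18,19,20,21,22,23,24,25,26,27,28,29,30,31}
step 1: b <- b                       {0,1,2,3,4,5,6,7,8,9,10,11,12,13,14,15,16,17,18,19,20,21,22,23,24,25,26,27,28,29,30,31}
step 2: d <- ((b % 2) + (d - 6))     {0,1,2,3,4,5,6,7,8,9,10,11,12,13,14,15,16,17,18,19,20,21,22,23,24,25,26,27,28,29,30,31}
step 3: b <- 1                       {0,1,2,3,4,5,6,7,8,9,10,11,12,13,14,15,16,17,18,19,20,21,22,23,24,25,26,27,28,29,30,31}

Answer: 4 steps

b: 1,1,1,1,1,1,1,1,1,1,1,1,1,1,1,1,1,1,1,1,1,1,1,1,1,1,1,1,1,1,1,1
d: -7,-6,-7,-6,-7,-6,-7,-6,-7,-6,-7,-6,-7,-6,-7,-6,-7,-6,-7,-6,-7,-6,-7,-6,-7,-6,-7,-6,-7,-6,-7,-6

steps = 4; useful = 128; efficiency = 128/128 = 1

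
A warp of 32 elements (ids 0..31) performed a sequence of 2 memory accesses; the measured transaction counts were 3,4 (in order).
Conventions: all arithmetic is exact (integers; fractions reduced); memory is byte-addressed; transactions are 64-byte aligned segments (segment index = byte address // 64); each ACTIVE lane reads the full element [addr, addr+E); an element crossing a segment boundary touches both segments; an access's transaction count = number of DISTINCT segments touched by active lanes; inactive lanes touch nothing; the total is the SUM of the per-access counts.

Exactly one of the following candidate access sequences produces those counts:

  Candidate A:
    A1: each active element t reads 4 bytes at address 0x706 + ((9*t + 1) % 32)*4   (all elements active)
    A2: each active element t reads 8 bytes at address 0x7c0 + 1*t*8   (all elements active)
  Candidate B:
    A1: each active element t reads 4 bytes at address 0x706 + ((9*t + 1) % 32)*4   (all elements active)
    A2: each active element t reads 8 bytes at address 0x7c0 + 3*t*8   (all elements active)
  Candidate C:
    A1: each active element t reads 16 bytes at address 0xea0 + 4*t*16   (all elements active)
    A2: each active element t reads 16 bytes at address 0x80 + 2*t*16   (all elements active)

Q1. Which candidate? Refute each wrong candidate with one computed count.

B: A2 gives 12 transactions, not 4
C: A1 gives 32 transactions, not 3
A: all counts match (3,4)

Answer: A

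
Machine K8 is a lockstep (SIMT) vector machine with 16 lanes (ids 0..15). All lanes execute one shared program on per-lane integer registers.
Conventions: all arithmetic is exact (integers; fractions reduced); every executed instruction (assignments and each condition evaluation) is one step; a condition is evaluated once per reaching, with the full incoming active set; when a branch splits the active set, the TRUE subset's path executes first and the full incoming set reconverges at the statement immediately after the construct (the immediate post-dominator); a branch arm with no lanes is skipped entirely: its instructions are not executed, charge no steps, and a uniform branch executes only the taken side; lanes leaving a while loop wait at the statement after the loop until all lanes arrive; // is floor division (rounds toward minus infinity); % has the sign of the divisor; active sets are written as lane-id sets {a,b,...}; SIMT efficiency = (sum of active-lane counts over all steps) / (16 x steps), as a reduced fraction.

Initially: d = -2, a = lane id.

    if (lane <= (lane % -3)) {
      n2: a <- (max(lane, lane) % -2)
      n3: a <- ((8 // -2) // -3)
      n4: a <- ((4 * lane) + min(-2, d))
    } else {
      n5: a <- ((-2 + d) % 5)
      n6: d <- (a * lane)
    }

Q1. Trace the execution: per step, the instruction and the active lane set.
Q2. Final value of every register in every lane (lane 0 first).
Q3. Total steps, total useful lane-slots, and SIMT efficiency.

step 0: eval (lane <= (lane % -3))   {0,1,2,3,4,5,6,7,8,9,10,11,12,13,14,15}
step 1: a <- (max(lane, lane) % -2)  {0}
step 2: a <- ((8 // -2) // -3)       {0}
step 3: a <- ((4 * lane) + min(-2, d)) {0}
step 4: a <- ((-2 + d) % 5)          {1,2,3,4,5,6,7,8,9,10,11,12,13,14,15}
step 5: d <- (a * lane)              {1,2,3,4,5,6,7,8,9,10,11,12,13,14,15}

Answer: 6 steps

d: -2,1,2,3,4,5,6,7,8,9,10,11,12,13,14,15
a: -2,1,1,1,1,1,1,1,1,1,1,1,1,1,1,1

steps = 6; useful = 49; efficiency = 49/96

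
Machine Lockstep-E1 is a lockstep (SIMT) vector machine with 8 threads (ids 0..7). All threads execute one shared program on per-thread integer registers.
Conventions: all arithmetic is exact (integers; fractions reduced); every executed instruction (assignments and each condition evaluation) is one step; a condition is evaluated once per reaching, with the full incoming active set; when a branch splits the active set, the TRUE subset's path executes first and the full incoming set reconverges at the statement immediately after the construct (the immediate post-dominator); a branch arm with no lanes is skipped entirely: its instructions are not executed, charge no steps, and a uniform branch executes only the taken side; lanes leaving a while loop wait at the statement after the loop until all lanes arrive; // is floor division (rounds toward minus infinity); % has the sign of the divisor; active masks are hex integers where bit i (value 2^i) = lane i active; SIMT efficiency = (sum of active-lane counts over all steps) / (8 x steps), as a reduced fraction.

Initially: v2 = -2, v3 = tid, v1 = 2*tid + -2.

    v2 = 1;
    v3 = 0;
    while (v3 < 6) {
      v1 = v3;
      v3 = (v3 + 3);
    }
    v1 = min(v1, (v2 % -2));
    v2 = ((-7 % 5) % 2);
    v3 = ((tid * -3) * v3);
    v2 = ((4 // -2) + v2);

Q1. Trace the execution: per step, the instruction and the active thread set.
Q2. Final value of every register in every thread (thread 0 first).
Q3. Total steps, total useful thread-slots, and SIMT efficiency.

step 0: v2 <- 1                      0xff
step 1: v3 <- 0                      0xff
step 2: eval (v3 < 6)                0xff
step 3: v1 <- v3                     0xff
step 4: v3 <- (v3 + 3)               0xff
step 5: eval (v3 < 6)                0xff
step 6: v1 <- v3                     0xff
step 7: v3 <- (v3 + 3)               0xff
step 8: eval (v3 < 6)                0xff
step 9: v1 <- min(v1, (v2 % -2))     0xff
step 10: v2 <- ((-7 % 5) % 2)         0xff
step 11: v3 <- ((tid * -3) * v3)      0xff
step 12: v2 <- ((4 // -2) + v2)       0xff

Answer: 13 steps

v2: -1,-1,-1,-1,-1,-1,-1,-1
v3: 0,-18,-36,-54,-72,-90,-108,-126
v1: -1,-1,-1,-1,-1,-1,-1,-1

steps = 13; useful = 104; efficiency = 104/104 = 1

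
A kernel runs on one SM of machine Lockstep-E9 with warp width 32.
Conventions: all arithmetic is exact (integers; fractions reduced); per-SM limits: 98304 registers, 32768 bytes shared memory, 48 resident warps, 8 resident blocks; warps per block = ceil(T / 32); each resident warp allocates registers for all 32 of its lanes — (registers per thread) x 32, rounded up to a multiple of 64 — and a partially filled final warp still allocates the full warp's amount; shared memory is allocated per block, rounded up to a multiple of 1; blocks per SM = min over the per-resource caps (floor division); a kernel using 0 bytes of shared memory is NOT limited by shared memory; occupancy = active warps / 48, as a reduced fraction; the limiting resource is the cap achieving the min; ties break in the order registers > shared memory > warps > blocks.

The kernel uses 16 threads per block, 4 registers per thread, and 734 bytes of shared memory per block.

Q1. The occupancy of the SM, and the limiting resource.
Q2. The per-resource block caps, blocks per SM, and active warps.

Answer: occupancy 1/6, limited by blocks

registers: 768 blocks
shared memory: 44 blocks
warps: 48 blocks
blocks: 8 blocks

Answer: 8 blocks, 8 active warps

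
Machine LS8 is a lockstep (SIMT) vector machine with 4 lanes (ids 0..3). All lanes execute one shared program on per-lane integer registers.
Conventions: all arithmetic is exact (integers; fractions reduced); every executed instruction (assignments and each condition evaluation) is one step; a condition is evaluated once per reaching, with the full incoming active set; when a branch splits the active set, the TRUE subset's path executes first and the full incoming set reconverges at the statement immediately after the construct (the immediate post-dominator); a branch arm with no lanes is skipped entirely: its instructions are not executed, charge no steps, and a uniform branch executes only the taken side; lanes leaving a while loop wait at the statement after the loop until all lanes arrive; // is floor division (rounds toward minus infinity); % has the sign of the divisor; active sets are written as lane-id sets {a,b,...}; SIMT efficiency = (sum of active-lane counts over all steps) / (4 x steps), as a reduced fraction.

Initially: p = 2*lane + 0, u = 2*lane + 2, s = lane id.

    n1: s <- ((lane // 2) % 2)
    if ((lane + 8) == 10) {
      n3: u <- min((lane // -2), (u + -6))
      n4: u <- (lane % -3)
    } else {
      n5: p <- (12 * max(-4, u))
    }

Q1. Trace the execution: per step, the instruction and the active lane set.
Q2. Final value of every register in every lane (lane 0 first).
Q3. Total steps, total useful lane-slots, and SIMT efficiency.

step 0: s <- ((lane // 2) % 2)       {0,1,2,3}
step 1: eval ((lane + 8) == 10)      {0,1,2,3}
step 2: u <- min((lane // -2), (u + -6)) {2}
step 3: u <- (lane % -3)             {2}
step 4: p <- (12 * max(-4, u))       {0,1,3}

Answer: 5 steps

p: 24,48,4,96
u: 2,4,-1,8
s: 0,0,1,1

steps = 5; useful = 13; efficiency = 13/20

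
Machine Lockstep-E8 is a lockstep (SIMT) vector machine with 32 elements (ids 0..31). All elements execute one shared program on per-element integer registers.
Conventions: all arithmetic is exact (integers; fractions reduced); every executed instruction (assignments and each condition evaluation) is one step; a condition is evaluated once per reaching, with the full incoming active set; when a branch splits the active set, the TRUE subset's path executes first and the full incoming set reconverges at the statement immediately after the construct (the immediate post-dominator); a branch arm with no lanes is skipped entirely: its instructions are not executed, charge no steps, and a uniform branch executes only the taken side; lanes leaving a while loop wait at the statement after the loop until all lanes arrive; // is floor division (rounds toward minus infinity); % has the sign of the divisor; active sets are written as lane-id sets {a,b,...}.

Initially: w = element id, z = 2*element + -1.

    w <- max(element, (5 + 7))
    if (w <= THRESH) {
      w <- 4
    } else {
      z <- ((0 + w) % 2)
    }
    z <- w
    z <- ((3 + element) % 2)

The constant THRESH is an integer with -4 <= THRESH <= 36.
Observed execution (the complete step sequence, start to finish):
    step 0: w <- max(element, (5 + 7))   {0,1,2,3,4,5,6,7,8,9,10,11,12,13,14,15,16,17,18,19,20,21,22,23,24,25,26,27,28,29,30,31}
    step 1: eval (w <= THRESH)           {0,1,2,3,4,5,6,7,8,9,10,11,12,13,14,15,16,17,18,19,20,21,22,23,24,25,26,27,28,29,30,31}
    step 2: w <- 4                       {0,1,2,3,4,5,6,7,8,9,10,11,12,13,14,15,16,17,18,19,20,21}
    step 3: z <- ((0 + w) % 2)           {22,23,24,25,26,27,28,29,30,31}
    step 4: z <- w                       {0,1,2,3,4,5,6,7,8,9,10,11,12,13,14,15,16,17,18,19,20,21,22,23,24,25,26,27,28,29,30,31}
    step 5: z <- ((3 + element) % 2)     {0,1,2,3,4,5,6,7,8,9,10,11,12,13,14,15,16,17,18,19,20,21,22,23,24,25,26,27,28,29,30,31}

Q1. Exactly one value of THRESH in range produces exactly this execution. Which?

Answer: THRESH = 21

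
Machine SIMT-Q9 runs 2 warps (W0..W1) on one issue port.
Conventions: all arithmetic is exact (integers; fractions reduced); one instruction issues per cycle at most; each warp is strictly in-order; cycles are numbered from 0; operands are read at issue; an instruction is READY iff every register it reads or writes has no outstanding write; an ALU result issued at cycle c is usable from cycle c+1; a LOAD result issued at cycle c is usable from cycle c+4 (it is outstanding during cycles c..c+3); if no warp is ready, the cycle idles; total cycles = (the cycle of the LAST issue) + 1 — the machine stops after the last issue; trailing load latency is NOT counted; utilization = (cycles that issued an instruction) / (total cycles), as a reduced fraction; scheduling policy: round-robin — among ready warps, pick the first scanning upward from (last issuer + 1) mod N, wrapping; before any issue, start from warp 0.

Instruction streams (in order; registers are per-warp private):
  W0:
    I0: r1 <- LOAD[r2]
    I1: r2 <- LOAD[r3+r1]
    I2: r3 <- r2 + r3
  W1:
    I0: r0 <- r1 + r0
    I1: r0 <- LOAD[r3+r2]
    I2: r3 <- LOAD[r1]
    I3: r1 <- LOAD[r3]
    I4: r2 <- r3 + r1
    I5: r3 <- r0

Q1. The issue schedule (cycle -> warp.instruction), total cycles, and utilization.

cycle 0: W0.I0
cycle 1: W1.I0
cycle 2: W1.I1
cycle 3: W1.I2
cycle 4: W0.I1
cycle 5: idle
cycle 6: idle
cycle 7: W1.I3
cycle 8: W0.I2
cycle 9: idle
cycle 10: idle
cycle 11: W1.I4
cycle 12: W1.I5

Answer: 13 cycles, utilization 9/13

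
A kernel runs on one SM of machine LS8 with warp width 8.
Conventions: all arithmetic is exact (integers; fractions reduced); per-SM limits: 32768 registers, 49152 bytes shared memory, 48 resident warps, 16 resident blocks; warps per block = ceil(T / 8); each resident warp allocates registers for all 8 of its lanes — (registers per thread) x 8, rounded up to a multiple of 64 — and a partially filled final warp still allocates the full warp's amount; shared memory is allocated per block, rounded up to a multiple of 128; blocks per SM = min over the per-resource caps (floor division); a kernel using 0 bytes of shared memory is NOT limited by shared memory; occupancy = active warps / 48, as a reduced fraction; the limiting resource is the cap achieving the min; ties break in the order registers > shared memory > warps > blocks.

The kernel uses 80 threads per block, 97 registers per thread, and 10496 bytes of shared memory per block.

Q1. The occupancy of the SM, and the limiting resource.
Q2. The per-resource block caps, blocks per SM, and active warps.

Answer: occupancy 5/8, limited by registers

registers: 3 blocks
shared memory: 4 blocks
warps: 4 blocks
blocks: 16 blocks

Answer: 3 blocks, 30 active warps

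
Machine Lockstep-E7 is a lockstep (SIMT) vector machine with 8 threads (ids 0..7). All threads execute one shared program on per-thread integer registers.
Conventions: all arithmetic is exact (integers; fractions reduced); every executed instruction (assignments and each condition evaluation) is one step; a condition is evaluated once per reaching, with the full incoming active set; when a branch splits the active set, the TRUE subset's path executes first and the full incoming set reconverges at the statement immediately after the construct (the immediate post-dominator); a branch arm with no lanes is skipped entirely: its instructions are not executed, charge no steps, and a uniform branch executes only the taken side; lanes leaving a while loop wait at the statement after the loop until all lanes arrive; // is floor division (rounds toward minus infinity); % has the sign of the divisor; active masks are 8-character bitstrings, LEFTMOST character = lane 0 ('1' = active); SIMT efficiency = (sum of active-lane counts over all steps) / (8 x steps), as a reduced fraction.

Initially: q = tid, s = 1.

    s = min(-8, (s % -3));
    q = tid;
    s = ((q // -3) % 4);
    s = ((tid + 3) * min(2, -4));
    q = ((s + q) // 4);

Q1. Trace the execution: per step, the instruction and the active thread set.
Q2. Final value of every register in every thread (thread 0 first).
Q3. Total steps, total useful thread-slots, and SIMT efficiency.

step 0: s <- min(-8, (s % -3))       11111111
step 1: q <- tid                     11111111
step 2: s <- ((q // -3) % 4)         11111111
step 3: s <- ((tid + 3) * min(2, -4)) 11111111
step 4: q <- ((s + q) // 4)          11111111

Answer: 5 steps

q: -3,-4,-5,-6,-6,-7,-8,-9
s: -12,-16,-20,-24,-28,-32,-36,-40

steps = 5; useful = 40; efficiency = 40/40 = 1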